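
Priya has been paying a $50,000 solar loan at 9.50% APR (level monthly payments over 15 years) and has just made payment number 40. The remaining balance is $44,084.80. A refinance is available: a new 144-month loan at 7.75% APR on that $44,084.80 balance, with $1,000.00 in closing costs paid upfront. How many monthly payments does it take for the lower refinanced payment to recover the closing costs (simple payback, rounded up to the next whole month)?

20 months

Current payment = 50,000 × 9.5%/12 / (1 − (1+0.0079167)^−180) = $522.11.
Refinanced payment = 44,084.80 × 0.0064583 / (1 − (1+0.0064583)^−144) = $471.17.
Monthly savings = $522.11 − $471.17 = $50.94.
Break-even = $1,000.00 / $50.94 = 19.63 → 20 months.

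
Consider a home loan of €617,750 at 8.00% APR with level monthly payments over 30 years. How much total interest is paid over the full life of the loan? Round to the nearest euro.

€1,014,069

Monthly rate = 8%/12 = 0.0066667; payment = 617,750 × 0.0066667 / (1 − (1+0.0066667)^−360) = €4,532.83.
Total paid = 360 × €4,532.83 = €1,631,818.80; interest = €1,631,818.80 − €617,750 = €1,014,068.80.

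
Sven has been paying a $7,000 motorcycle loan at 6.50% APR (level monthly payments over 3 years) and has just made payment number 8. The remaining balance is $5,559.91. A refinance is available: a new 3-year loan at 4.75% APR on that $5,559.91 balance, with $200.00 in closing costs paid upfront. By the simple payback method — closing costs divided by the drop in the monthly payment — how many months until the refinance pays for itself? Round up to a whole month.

Current payment = 7,000 × 6.5%/12 / (1 − (1+0.0054167)^−36) = $214.54.
Refinanced payment = 5,559.91 × 0.0039583 / (1 − (1+0.0039583)^−36) = $166.01.
Monthly savings = $214.54 − $166.01 = $48.53.
Break-even = $200.00 / $48.53 = 4.12 → 5 months.

5 months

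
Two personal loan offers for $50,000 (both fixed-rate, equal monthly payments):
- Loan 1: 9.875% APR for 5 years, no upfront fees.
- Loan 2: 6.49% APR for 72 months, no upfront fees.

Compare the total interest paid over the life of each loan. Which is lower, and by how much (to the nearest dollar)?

Loan 2 by $3,058

Loan 1: at 9.875% the monthly rate is 0.0082292, so the payment is 50,000 × 0.0082292 / (1 − 1.0082292^−60) = $1,059.28.
Total interest on Loan 1 = 60 × $1,059.28 − $50,000 = $13,556.80.
Loan 2: monthly rate = 6.49%/12 = 0.0054083; payment = 50,000 × 0.0054083 / (1 − (1+0.0054083)^−72) = $840.26.
Total interest on Loan 2 = 72 × $840.26 − $50,000 = $10,498.72.
Loan 2 is lower by $3,058.08.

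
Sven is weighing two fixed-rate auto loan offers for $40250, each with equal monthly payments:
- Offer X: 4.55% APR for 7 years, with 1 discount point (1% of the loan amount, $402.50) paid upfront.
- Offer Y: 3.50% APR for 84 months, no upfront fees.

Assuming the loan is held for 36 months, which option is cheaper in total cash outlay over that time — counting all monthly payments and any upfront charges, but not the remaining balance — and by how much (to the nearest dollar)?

Offer X: at 4.55% the monthly rate is 0.0037917, so the payment is 40,250 × 0.0037917 / (1 − 1.0037917^−84) = $560.42.
Offer Y: at 3.50% the monthly rate is 0.0029167, so the payment is 40,250 × 0.0029167 / (1 − 1.0029167^−84) = $540.95.
Over 36 months: Offer X costs 36 × $560.42 + $402.50 = $20,577.62; Offer Y costs 36 × $540.95 = $19,474.20.
Offer Y is cheaper by $20,577.62 − $19,474.20 = $1,103.42.

Offer Y by $1,103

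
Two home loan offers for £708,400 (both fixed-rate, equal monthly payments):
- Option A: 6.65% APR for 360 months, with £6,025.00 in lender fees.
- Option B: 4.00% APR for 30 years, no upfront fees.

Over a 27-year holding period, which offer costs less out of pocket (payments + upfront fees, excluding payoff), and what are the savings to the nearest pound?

Option A: monthly rate = 6.65%/12 = 0.0055417; payment = 708,400 × 0.0055417 / (1 − (1+0.0055417)^−360) = £4,547.68.
Option B: at 4.00% the monthly rate is 0.0033333, so the payment is 708,400 × 0.0033333 / (1 − 1.0033333^−360) = £3,382.01.
Over 324 months: Option A costs 324 × £4,547.68 + £6,025.00 = £1,479,473.32; Option B costs 324 × £3,382.01 = £1,095,771.24.
Option B is cheaper by £1,479,473.32 − £1,095,771.24 = £383,702.08.

Option B by £383,702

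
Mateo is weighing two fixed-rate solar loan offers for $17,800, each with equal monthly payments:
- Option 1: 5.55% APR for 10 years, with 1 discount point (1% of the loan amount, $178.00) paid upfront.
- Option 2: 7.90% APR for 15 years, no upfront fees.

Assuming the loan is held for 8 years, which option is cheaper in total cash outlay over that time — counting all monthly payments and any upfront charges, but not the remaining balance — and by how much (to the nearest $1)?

Option 2 by $2,534

Option 1: at 5.55% the monthly rate is 0.0046250, so the payment is 17,800 × 0.0046250 / (1 − 1.0046250^−120) = $193.62.
Option 2: monthly rate = 7.9%/12 = 0.0065833; payment = 17,800 × 0.0065833 / (1 − (1+0.0065833)^−180) = $169.08.
Over 96 months: Option 1 costs 96 × $193.62 + $178.00 = $18,765.52; Option 2 costs 96 × $169.08 = $16,231.68.
Option 2 is cheaper by $18,765.52 − $16,231.68 = $2,533.84.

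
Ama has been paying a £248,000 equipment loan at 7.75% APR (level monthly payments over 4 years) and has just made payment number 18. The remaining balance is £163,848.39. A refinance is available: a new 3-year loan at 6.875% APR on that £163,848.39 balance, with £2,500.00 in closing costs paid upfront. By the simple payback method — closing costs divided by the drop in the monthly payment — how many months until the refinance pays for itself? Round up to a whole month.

Current payment = 248,000 × 7.75%/12 / (1 − (1+0.0064583)^−48) = £6,025.34.
Refinanced payment = 163,848.39 × 0.0057292 / (1 − (1+0.0057292)^−36) = £5,049.80.
Monthly savings = £6,025.34 − £5,049.80 = £975.54.
Break-even = £2,500.00 / £975.54 = 2.56 → 3 months.

3 months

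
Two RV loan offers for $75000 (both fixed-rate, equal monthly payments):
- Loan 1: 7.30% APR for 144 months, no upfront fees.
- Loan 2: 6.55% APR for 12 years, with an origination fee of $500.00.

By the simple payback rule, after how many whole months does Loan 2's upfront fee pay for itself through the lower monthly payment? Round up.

17 months

Loan 1: monthly rate = 7.3%/12 = 0.0060833; payment = 75,000 × 0.0060833 / (1 − (1+0.0060833)^−144) = $783.33.
Loan 2: monthly rate = 6.55%/12 = 0.0054583; payment = 75,000 × 0.0054583 / (1 − (1+0.0054583)^−144) = $753.41.
Monthly savings = $783.33 − $753.41 = $29.92.
Break-even = $500.00 / $29.92 = 16.71 → 17 months.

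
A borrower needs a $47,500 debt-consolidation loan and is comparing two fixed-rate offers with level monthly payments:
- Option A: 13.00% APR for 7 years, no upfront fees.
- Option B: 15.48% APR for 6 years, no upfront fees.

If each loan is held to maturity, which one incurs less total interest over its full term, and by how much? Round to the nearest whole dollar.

Option A: at 13.00% the monthly rate is 0.0108333, so the payment is 47,500 × 0.0108333 / (1 − 1.0108333^−84) = $864.12.
Total interest on Option A = 84 × $864.12 − $47,500 = $25,086.08.
Option B: monthly rate = 15.48%/12 = 0.0129000; payment = 47,500 × 0.0129000 / (1 − (1+0.0129000)^−72) = $1,016.81.
Total interest on Option B = 72 × $1,016.81 − $47,500 = $25,710.32.
Option A is lower by $624.24.

Option A by $624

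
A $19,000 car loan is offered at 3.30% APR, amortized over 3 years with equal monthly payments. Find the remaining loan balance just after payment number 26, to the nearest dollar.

With monthly rate i = 3.3%/12 = 0.0027500, the balance after k of n payments is P · [(1+i)^n − (1+i)^k] / [(1+i)^n − 1].
(1+0.0027500)^36 = 1.10391629 and (1+0.0027500)^26 = 1.07401275, so the balance is 19,000 × (1.10391629 − 1.07401275) / (1.10391629 − 1) = $5,467.55.

$5,468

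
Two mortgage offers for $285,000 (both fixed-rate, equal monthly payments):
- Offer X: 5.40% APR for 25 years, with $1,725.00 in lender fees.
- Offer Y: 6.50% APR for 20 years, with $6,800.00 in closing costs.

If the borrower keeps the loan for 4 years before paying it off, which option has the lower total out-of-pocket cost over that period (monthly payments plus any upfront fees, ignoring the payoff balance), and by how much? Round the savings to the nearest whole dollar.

Offer X by $23,877

Offer X: monthly rate = 5.4%/12 = 0.0045000; payment = 285,000 × 0.0045000 / (1 − (1+0.0045000)^−300) = $1,733.17.
Offer Y: at 6.50% the monthly rate is 0.0054167, so the payment is 285,000 × 0.0054167 / (1 − 1.0054167^−240) = $2,124.88.
Over 48 months: Offer X costs 48 × $1,733.17 + $1,725.00 = $84,917.16; Offer Y costs 48 × $2,124.88 + $6,800.00 = $108,794.24.
Offer X is cheaper by $108,794.24 − $84,917.16 = $23,877.08.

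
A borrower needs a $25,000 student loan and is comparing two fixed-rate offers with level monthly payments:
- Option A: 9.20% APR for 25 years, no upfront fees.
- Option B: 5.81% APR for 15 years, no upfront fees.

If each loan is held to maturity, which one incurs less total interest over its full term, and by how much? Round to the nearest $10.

Option A: at 9.20% the monthly rate is 0.0076667, so the payment is 25,000 × 0.0076667 / (1 − 1.0076667^−300) = $213.23.
Total interest on Option A = 300 × $213.23 − $25,000 = $38,969.00.
Option B: at 5.81% the monthly rate is 0.0048417, so the payment is 25,000 × 0.0048417 / (1 − 1.0048417^−180) = $208.41.
Total interest on Option B = 180 × $208.41 − $25,000 = $12,513.80.
Option B is lower by $26,455.20.

Option B by $26,460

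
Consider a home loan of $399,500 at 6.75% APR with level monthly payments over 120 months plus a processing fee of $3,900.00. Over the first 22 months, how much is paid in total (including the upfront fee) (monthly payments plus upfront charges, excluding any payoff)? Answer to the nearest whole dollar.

$104,819

At 6.75% the monthly rate is 0.0056250, so the payment is 399,500 × 0.0056250 / (1 − 1.0056250^−120) = $4,587.22.
Total outlay = 22 × $4,587.22 + $3,900.00 = $104,818.84.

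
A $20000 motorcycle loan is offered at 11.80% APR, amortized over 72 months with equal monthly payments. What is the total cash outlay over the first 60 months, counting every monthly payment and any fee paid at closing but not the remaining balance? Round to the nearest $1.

$23,336

Monthly rate = 11.8%/12 = 0.0098333; payment = 20,000 × 0.0098333 / (1 − (1+0.0098333)^−72) = $388.93.
Total outlay = 60 × $388.93 = $23,335.80.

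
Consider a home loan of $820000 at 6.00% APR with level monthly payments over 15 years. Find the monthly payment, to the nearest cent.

$6,919.63

Monthly rate = 6%/12 = 0.0050000; payment = 820,000 × 0.0050000 / (1 − (1+0.0050000)^−180) = $6,919.63.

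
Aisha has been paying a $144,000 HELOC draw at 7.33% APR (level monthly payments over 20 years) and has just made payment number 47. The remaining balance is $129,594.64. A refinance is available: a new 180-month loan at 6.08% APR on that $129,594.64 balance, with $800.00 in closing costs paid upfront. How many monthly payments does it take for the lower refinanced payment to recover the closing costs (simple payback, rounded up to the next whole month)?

Current payment = 144,000 × 7.33%/12 / (1 − (1+0.0061083)^−240) = $1,145.13.
Refinanced payment = 129,594.64 × 0.0050667 / (1 − (1+0.0050667)^−180) = $1,099.20.
Monthly savings = $1,145.13 − $1,099.20 = $45.93.
Break-even = $800.00 / $45.93 = 17.42 → 18 months.

18 months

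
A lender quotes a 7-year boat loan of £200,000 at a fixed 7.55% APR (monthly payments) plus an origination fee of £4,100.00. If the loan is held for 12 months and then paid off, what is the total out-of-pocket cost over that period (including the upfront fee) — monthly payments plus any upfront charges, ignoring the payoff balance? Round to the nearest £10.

£40,970

Monthly rate = 7.55%/12 = 0.0062917; payment = 200,000 × 0.0062917 / (1 − (1+0.0062917)^−84) = £3,072.59.
Total outlay = 12 × £3,072.59 + £4,100.00 = £40,971.08.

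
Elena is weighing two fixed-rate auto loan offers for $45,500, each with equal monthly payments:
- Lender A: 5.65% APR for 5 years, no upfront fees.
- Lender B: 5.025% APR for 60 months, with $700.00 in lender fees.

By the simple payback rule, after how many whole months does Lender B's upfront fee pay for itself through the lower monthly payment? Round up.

54 months

Lender A: at 5.65% the monthly rate is 0.0047083, so the payment is 45,500 × 0.0047083 / (1 − 1.0047083^−60) = $872.26.
Lender B: monthly rate = 5.025%/12 = 0.0041875; payment = 45,500 × 0.0041875 / (1 − (1+0.0041875)^−60) = $859.16.
Monthly savings = $872.26 − $859.16 = $13.10.
Break-even = $700.00 / $13.10 = 53.44 → 54 months.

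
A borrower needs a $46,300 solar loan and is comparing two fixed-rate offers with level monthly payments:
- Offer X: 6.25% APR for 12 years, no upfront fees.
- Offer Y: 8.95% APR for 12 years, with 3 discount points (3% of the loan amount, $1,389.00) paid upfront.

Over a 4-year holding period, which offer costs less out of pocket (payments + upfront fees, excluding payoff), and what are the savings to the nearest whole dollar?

Offer X by $4,642

Offer X: monthly rate = 6.25%/12 = 0.0052083; payment = 46,300 × 0.0052083 / (1 − (1+0.0052083)^−144) = $457.83.
Offer Y: at 8.95% the monthly rate is 0.0074583, so the payment is 46,300 × 0.0074583 / (1 − 1.0074583^−144) = $525.61.
Over 48 months: Offer X costs 48 × $457.83 = $21,975.84; Offer Y costs 48 × $525.61 + $1,389.00 = $26,618.28.
Offer X is cheaper by $26,618.28 − $21,975.84 = $4,642.44.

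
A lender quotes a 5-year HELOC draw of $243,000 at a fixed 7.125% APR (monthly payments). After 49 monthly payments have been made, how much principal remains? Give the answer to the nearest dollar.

$51,243

With monthly rate i = 7.125%/12 = 0.0059375, the balance after k of n payments is P · [(1+i)^n − (1+i)^k] / [(1+i)^n − 1].
(1+0.0059375)^60 = 1.42646100 and (1+0.0059375)^49 = 1.33653064, so the balance is 243,000 × (1.42646100 − 1.33653064) / (1.42646100 − 1) = $51,242.85.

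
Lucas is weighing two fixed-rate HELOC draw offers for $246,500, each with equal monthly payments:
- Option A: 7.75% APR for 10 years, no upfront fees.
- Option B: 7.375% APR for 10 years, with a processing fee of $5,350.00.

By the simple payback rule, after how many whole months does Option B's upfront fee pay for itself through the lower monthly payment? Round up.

111 months

Option A: at 7.75% the monthly rate is 0.0064583, so the payment is 246,500 × 0.0064583 / (1 − 1.0064583^−120) = $2,958.26.
Option B: at 7.375% the monthly rate is 0.0061458, so the payment is 246,500 × 0.0061458 / (1 − 1.0061458^−120) = $2,909.94.
Monthly savings = $2,958.26 − $2,909.94 = $48.32.
Break-even = $5,350.00 / $48.32 = 110.72 → 111 months.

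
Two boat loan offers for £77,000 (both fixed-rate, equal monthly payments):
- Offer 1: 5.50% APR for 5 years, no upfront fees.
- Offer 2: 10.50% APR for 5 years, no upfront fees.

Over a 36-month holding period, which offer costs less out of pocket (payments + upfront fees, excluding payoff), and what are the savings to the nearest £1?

Offer 1 by £6,633

Offer 1: at 5.50% the monthly rate is 0.0045833, so the payment is 77,000 × 0.0045833 / (1 − 1.0045833^−60) = £1,470.79.
Offer 2: at 10.50% the monthly rate is 0.0087500, so the payment is 77,000 × 0.0087500 / (1 − 1.0087500^−60) = £1,655.03.
Over 36 months: Offer 1 costs 36 × £1,470.79 = £52,948.44; Offer 2 costs 36 × £1,655.03 = £59,581.08.
Offer 1 is cheaper by £59,581.08 − £52,948.44 = £6,632.64.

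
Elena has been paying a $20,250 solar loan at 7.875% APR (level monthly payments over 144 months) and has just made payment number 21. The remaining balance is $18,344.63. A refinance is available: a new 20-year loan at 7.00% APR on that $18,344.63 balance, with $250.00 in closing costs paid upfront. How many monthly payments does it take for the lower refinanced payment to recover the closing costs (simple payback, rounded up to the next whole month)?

4 months

Current payment = 20,250 × 7.875%/12 / (1 − (1+0.0065625)^−144) = $217.81.
Refinanced payment = 18,344.63 × 0.0058333 / (1 − (1+0.0058333)^−240) = $142.23.
Monthly savings = $217.81 − $142.23 = $75.58.
Break-even = $250.00 / $75.58 = 3.31 → 4 months.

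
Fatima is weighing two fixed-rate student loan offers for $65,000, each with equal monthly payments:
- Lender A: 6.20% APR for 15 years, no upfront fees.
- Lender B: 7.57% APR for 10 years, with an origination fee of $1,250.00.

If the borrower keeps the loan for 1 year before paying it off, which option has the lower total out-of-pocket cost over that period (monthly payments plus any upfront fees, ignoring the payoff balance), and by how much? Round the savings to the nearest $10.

Lender A: monthly rate = 6.2%/12 = 0.0051667; payment = 65,000 × 0.0051667 / (1 − (1+0.0051667)^−180) = $555.56.
Lender B: at 7.57% the monthly rate is 0.0063083, so the payment is 65,000 × 0.0063083 / (1 − 1.0063083^−120) = $773.94.
Over 12 months: Lender A costs 12 × $555.56 = $6,666.72; Lender B costs 12 × $773.94 + $1,250.00 = $10,537.28.
Lender A is cheaper by $10,537.28 − $6,666.72 = $3,870.56.

Lender A by $3,870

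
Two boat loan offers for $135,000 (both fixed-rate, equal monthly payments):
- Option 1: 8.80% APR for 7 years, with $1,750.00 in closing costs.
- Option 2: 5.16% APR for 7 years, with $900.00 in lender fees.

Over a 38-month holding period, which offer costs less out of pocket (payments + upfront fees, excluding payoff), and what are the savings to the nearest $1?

Option 2 by $9,974

Option 1: at 8.80% the monthly rate is 0.0073333, so the payment is 135,000 × 0.0073333 / (1 − 1.0073333^−84) = $2,158.35.
Option 2: monthly rate = 5.16%/12 = 0.0043000; payment = 135,000 × 0.0043000 / (1 − (1+0.0043000)^−84) = $1,918.24.
Over 38 months: Option 1 costs 38 × $2,158.35 + $1,750.00 = $83,767.30; Option 2 costs 38 × $1,918.24 + $900.00 = $73,793.12.
Option 2 is cheaper by $83,767.30 − $73,793.12 = $9,974.18.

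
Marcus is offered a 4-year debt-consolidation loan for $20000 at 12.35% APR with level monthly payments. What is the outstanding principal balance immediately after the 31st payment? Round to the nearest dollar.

With monthly rate i = 12.35%/12 = 0.0102917, the balance after k of n payments is P · [(1+i)^n − (1+i)^k] / [(1+i)^n − 1].
(1+0.0102917)^48 = 1.63472610 and (1+0.0102917)^31 = 1.37356714, so the balance is 20,000 × (1.63472610 − 1.37356714) / (1.63472610 − 1) = $8,229.03.

$8,229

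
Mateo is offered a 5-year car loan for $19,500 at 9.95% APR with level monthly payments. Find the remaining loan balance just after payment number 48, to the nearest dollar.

$4,708

With monthly rate i = 9.95%/12 = 0.0082917, the balance after k of n payments is P · [(1+i)^n − (1+i)^k] / [(1+i)^n − 1].
(1+0.0082917)^60 = 1.64123463 and (1+0.0082917)^48 = 1.48640287, so the balance is 19,500 × (1.64123463 − 1.48640287) / (1.64123463 − 1) = $4,708.45.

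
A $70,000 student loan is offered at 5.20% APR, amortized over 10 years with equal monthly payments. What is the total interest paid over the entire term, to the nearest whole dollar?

$19,918

At 5.20% the monthly rate is 0.0043333, so the payment is 70,000 × 0.0043333 / (1 − 1.0043333^−120) = $749.32.
Total paid = 120 × $749.32 = $89,918.40; interest = $89,918.40 − $70,000 = $19,918.40.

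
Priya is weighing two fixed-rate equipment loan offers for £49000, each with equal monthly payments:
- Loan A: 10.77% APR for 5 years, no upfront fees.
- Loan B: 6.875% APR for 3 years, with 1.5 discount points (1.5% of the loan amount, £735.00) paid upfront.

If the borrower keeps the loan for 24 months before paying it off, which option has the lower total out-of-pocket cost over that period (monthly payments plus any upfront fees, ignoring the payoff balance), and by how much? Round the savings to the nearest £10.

Loan A: monthly rate = 10.77%/12 = 0.0089750; payment = 49,000 × 0.0089750 / (1 − (1+0.0089750)^−60) = £1,059.77.
Loan B: at 6.875% the monthly rate is 0.0057292, so the payment is 49,000 × 0.0057292 / (1 − 1.0057292^−36) = £1,510.18.
Over 24 months: Loan A costs 24 × £1,059.77 = £25,434.48; Loan B costs 24 × £1,510.18 + £735.00 = £36,979.32.
Loan A is cheaper by £36,979.32 − £25,434.48 = £11,544.84.

Loan A by £11,540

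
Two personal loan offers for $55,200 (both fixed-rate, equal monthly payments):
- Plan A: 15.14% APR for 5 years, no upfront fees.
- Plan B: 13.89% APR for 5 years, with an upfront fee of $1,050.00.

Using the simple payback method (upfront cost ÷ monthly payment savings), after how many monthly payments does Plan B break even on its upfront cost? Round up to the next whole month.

Plan A: monthly rate = 15.14%/12 = 0.0126167; payment = 55,200 × 0.0126167 / (1 − (1+0.0126167)^−60) = $1,317.26.
Plan B: at 13.89% the monthly rate is 0.0115750, so the payment is 55,200 × 0.0115750 / (1 − 1.0115750^−60) = $1,281.26.
Monthly savings = $1,317.26 − $1,281.26 = $36.00.
Break-even = $1,050.00 / $36.00 = 29.17 → 30 months.

30 months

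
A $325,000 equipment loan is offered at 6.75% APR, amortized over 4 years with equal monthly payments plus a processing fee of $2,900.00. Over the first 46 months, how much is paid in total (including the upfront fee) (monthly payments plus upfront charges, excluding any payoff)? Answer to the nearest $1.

At 6.75% the monthly rate is 0.0056250, so the payment is 325,000 × 0.0056250 / (1 − 1.0056250^−48) = $7,744.89.
Total outlay = 46 × $7,744.89 + $2,900.00 = $359,164.94.

$359,165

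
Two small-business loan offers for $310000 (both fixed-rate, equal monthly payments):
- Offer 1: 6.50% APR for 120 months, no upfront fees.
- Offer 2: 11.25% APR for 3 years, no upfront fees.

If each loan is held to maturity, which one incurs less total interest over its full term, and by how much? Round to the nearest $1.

Offer 1: at 6.50% the monthly rate is 0.0054167, so the payment is 310,000 × 0.0054167 / (1 − 1.0054167^−120) = $3,519.99.
Total interest on Offer 1 = 120 × $3,519.99 − $310,000 = $112,398.80.
Offer 2: monthly rate = 11.25%/12 = 0.0093750; payment = 310,000 × 0.0093750 / (1 − (1+0.0093750)^−36) = $10,185.74.
Total interest on Offer 2 = 36 × $10,185.74 − $310,000 = $56,686.64.
Offer 2 is lower by $55,712.16.

Offer 2 by $55,712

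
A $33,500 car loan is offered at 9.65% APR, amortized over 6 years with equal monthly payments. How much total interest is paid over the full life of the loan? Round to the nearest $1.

At 9.65% the monthly rate is 0.0080417, so the payment is 33,500 × 0.0080417 / (1 − 1.0080417^−72) = $614.72.
Total paid = 72 × $614.72 = $44,259.84; interest = $44,259.84 − $33,500 = $10,759.84.

$10,760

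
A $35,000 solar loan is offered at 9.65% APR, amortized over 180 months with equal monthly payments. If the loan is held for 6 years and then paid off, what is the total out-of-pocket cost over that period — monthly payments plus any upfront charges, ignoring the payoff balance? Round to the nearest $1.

$26,543

Monthly rate = 9.65%/12 = 0.0080417; payment = 35,000 × 0.0080417 / (1 − (1+0.0080417)^−180) = $368.65.
Total outlay = 72 × $368.65 = $26,542.80.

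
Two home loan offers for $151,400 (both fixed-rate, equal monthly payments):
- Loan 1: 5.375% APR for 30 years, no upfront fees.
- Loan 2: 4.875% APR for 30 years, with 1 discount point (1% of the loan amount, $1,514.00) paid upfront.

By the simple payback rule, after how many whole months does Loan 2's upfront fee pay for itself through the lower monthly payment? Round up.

Loan 1: at 5.375% the monthly rate is 0.0044792, so the payment is 151,400 × 0.0044792 / (1 − 1.0044792^−360) = $847.80.
Loan 2: monthly rate = 4.875%/12 = 0.0040625; payment = 151,400 × 0.0040625 / (1 − (1+0.0040625)^−360) = $801.22.
Monthly savings = $847.80 − $801.22 = $46.58.
Break-even = $1,514.00 / $46.58 = 32.50 → 33 months.

33 months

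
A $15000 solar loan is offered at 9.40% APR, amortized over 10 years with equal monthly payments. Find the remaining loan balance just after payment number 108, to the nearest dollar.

$2,205

With monthly rate i = 9.4%/12 = 0.0078333, the balance after k of n payments is P · [(1+i)^n − (1+i)^k] / [(1+i)^n − 1].
(1+0.0078333)^120 = 2.55062250 and (1+0.0078333)^108 = 2.32263822, so the balance is 15,000 × (2.55062250 − 2.32263822) / (2.55062250 − 1) = $2,205.41.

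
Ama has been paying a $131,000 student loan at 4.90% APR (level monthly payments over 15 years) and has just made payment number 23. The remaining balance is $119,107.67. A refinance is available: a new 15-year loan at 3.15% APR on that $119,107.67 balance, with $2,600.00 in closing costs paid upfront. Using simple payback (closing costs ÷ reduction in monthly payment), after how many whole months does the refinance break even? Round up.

14 months

Current payment = 131,000 × 4.9%/12 / (1 − (1+0.0040833)^−180) = $1,029.13.
Refinanced payment = 119,107.67 × 0.0026250 / (1 − (1+0.0026250)^−180) = $831.16.
Monthly savings = $1,029.13 − $831.16 = $197.97.
Break-even = $2,600.00 / $197.97 = 13.13 → 14 months.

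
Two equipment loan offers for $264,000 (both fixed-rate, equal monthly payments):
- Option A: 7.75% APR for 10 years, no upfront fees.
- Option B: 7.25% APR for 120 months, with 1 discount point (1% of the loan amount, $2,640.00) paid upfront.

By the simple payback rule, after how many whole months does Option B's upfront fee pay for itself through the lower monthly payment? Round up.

Option A: at 7.75% the monthly rate is 0.0064583, so the payment is 264,000 × 0.0064583 / (1 − 1.0064583^−120) = $3,168.28.
Option B: at 7.25% the monthly rate is 0.0060417, so the payment is 264,000 × 0.0060417 / (1 − 1.0060417^−120) = $3,099.39.
Monthly savings = $3,168.28 − $3,099.39 = $68.89.
Break-even = $2,640.00 / $68.89 = 38.32 → 39 months.

39 months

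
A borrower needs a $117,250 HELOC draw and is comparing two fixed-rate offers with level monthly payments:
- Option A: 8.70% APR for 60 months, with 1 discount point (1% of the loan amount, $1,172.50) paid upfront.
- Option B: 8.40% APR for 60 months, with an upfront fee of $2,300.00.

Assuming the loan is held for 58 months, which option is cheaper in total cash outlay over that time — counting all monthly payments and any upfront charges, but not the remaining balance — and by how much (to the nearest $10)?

Option A by $140

Option A: monthly rate = 8.7%/12 = 0.0072500; payment = 117,250 × 0.0072500 / (1 − (1+0.0072500)^−60) = $2,416.88.
Option B: at 8.40% the monthly rate is 0.0070000, so the payment is 117,250 × 0.0070000 / (1 − 1.0070000^−60) = $2,399.92.
Over 58 months: Option A costs 58 × $2,416.88 + $1,172.50 = $141,351.54; Option B costs 58 × $2,399.92 + $2,300.00 = $141,495.36.
Option A is cheaper by $141,495.36 − $141,351.54 = $143.82.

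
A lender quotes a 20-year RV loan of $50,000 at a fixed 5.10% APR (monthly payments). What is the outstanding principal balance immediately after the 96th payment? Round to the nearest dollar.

With monthly rate i = 5.1%/12 = 0.0042500, the balance after k of n payments is P · [(1+i)^n − (1+i)^k] / [(1+i)^n − 1].
(1+0.0042500)^240 = 2.76720731 and (1+0.0042500)^96 = 1.50250760, so the balance is 50,000 × (2.76720731 − 1.50250760) / (2.76720731 − 1) = $35,782.44.

$35,782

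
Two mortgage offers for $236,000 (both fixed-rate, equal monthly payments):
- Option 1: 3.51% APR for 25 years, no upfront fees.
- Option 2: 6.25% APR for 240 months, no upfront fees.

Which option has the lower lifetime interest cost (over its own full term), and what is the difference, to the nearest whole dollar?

Option 1 by $59,176

Option 1: monthly rate = 3.51%/12 = 0.0029250; payment = 236,000 × 0.0029250 / (1 − (1+0.0029250)^−300) = $1,182.74.
Total interest on Option 1 = 300 × $1,182.74 − $236,000 = $118,822.00.
Option 2: at 6.25% the monthly rate is 0.0052083, so the payment is 236,000 × 0.0052083 / (1 − 1.0052083^−240) = $1,724.99.
Total interest on Option 2 = 240 × $1,724.99 − $236,000 = $177,997.60.
Option 1 is lower by $59,175.60.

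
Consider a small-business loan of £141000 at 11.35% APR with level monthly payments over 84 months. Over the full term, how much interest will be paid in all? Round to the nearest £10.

£63,980

Monthly rate = 11.35%/12 = 0.0094583; payment = 141,000 × 0.0094583 / (1 − (1+0.0094583)^−84) = £2,440.29.
Total paid = 84 × £2,440.29 = £204,984.36; interest = £204,984.36 − £141,000 = £63,984.36.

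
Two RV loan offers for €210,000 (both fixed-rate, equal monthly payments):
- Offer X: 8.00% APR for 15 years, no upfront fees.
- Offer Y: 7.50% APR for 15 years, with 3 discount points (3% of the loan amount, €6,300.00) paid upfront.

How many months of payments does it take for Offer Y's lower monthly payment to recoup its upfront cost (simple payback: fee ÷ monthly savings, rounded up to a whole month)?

Offer X: monthly rate = 8%/12 = 0.0066667; payment = 210,000 × 0.0066667 / (1 − (1+0.0066667)^−180) = €2,006.87.
Offer Y: monthly rate = 7.5%/12 = 0.0062500; payment = 210,000 × 0.0062500 / (1 − (1+0.0062500)^−180) = €1,946.73.
Monthly savings = €2,006.87 − €1,946.73 = €60.14.
Break-even = €6,300.00 / €60.14 = 104.76 → 105 months.

105 months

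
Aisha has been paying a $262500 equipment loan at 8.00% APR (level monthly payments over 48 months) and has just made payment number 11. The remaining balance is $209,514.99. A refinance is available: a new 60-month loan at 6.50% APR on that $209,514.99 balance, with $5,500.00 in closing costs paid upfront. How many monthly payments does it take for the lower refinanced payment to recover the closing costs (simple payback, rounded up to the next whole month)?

Current payment = 262,500 × 8%/12 / (1 − (1+0.0066667)^−48) = $6,408.39.
Refinanced payment = 209,514.99 × 0.0054167 / (1 − (1+0.0054167)^−60) = $4,099.40.
Monthly savings = $6,408.39 − $4,099.40 = $2,308.99.
Break-even = $5,500.00 / $2,308.99 = 2.38 → 3 months.

3 months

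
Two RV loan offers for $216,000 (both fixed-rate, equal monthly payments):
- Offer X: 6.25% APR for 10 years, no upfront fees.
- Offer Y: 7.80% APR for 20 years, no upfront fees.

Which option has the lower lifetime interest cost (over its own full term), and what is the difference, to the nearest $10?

Offer X: monthly rate = 6.25%/12 = 0.0052083; payment = 216,000 × 0.0052083 / (1 − (1+0.0052083)^−120) = $2,425.25.
Total interest on Offer X = 120 × $2,425.25 − $216,000 = $75,030.00.
Offer Y: monthly rate = 7.8%/12 = 0.0065000; payment = 216,000 × 0.0065000 / (1 − (1+0.0065000)^−240) = $1,779.92.
Total interest on Offer Y = 240 × $1,779.92 − $216,000 = $211,180.80.
Offer X is lower by $136,150.80.

Offer X by $136,150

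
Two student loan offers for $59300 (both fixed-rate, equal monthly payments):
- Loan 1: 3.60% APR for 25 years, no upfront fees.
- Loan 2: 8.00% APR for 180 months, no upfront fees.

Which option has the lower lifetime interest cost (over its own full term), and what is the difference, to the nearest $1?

Loan 1: monthly rate = 3.6%/12 = 0.0030000; payment = 59,300 × 0.0030000 / (1 − (1+0.0030000)^−300) = $300.06.
Total interest on Loan 1 = 300 × $300.06 − $59,300 = $30,718.00.
Loan 2: at 8.00% the monthly rate is 0.0066667, so the payment is 59,300 × 0.0066667 / (1 − 1.0066667^−180) = $566.70.
Total interest on Loan 2 = 180 × $566.70 − $59,300 = $42,706.00.
Loan 1 is lower by $11,988.00.

Loan 1 by $11,988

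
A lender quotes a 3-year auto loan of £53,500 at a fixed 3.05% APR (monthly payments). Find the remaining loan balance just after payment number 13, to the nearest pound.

With monthly rate i = 3.05%/12 = 0.0025417, the balance after k of n payments is P · [(1+i)^n − (1+i)^k] / [(1+i)^n − 1].
(1+0.0025417)^36 = 1.09568958 and (1+0.0025417)^13 = 1.03355028, so the balance is 53,500 × (1.09568958 − 1.03355028) / (1.09568958 − 1) = £34,742.05.

£34,742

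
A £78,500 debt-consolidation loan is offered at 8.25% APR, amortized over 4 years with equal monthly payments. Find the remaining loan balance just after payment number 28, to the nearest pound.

£35,867

With monthly rate i = 8.25%/12 = 0.0068750, the balance after k of n payments is P · [(1+i)^n − (1+i)^k] / [(1+i)^n − 1].
(1+0.0068750)^48 = 1.38939833 and (1+0.0068750)^28 = 1.21147824, so the balance is 78,500 × (1.38939833 − 1.21147824) / (1.38939833 − 1) = £35,867.46.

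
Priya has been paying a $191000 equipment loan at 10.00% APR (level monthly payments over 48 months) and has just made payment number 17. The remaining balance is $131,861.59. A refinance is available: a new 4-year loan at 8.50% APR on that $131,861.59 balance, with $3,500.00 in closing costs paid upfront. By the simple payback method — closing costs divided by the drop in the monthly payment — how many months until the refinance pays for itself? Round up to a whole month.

3 months

Current payment = 191,000 × 10%/12 / (1 − (1+0.0083333)^−48) = $4,844.25.
Refinanced payment = 131,861.59 × 0.0070833 / (1 − (1+0.0070833)^−48) = $3,250.16.
Monthly savings = $4,844.25 − $3,250.16 = $1,594.09.
Break-even = $3,500.00 / $1,594.09 = 2.20 → 3 months.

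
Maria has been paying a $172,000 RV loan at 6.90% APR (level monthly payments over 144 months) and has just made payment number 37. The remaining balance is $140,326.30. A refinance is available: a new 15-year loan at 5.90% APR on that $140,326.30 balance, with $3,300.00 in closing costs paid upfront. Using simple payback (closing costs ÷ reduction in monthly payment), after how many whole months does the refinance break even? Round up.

6 months

Current payment = 172,000 × 6.9%/12 / (1 − (1+0.0057500)^−144) = $1,759.66.
Refinanced payment = 140,326.30 × 0.0049167 / (1 − (1+0.0049167)^−180) = $1,176.59.
Monthly savings = $1,759.66 − $1,176.59 = $583.07.
Break-even = $3,300.00 / $583.07 = 5.66 → 6 months.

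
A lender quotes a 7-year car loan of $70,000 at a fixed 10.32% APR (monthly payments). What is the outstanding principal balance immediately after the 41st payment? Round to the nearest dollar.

With monthly rate i = 10.32%/12 = 0.0086000, the balance after k of n payments is P · [(1+i)^n − (1+i)^k] / [(1+i)^n − 1].
(1+0.0086000)^84 = 2.05301896 and (1+0.0086000)^41 = 1.42061867, so the balance is 70,000 × (2.05301896 − 1.42061867) / (2.05301896 − 1) = $42,039.15.

$42,039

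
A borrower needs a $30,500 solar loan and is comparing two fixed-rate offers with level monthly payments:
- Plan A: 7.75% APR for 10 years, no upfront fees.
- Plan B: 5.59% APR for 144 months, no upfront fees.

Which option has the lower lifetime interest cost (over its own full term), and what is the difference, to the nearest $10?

Plan A: monthly rate = 7.75%/12 = 0.0064583; payment = 30,500 × 0.0064583 / (1 − (1+0.0064583)^−120) = $366.03.
Total interest on Plan A = 120 × $366.03 − $30,500 = $13,423.60.
Plan B: at 5.59% the monthly rate is 0.0046583, so the payment is 30,500 × 0.0046583 / (1 − 1.0046583^−144) = $291.20.
Total interest on Plan B = 144 × $291.20 − $30,500 = $11,432.80.
Plan B is lower by $1,990.80.

Plan B by $1,990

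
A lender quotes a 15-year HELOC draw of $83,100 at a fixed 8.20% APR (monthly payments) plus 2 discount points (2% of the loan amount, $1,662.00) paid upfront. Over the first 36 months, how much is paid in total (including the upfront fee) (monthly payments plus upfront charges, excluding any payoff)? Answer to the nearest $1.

$30,598

Monthly rate = 8.2%/12 = 0.0068333; payment = 83,100 × 0.0068333 / (1 − (1+0.0068333)^−180) = $803.77.
Total outlay = 36 × $803.77 + $1,662.00 = $30,597.72.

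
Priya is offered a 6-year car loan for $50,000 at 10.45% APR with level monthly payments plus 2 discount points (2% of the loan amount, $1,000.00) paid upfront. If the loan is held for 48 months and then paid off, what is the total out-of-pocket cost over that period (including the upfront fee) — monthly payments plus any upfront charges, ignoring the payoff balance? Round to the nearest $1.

Monthly rate = 10.45%/12 = 0.0087083; payment = 50,000 × 0.0087083 / (1 − (1+0.0087083)^−72) = $937.68.
Total outlay = 48 × $937.68 + $1,000.00 = $46,008.64.

$46,009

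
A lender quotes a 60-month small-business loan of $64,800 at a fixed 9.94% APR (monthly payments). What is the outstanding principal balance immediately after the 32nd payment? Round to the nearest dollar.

With monthly rate i = 9.94%/12 = 0.0082833, the balance after k of n payments is P · [(1+i)^n − (1+i)^k] / [(1+i)^n − 1].
(1+0.0082833)^60 = 1.64042095 and (1+0.0082833)^32 = 1.30209548, so the balance is 64,800 × (1.64042095 − 1.30209548) / (1.64042095 − 1) = $34,232.94.

$34,233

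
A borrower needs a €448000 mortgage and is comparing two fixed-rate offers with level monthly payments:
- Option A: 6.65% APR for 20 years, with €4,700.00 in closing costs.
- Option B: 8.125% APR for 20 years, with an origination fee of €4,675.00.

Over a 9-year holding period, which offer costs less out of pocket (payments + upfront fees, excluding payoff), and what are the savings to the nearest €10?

Option A by €43,430

Option A: monthly rate = 6.65%/12 = 0.0055417; payment = 448,000 × 0.0055417 / (1 − (1+0.0055417)^−240) = €3,379.85.
Option B: monthly rate = 8.125%/12 = 0.0067708; payment = 448,000 × 0.0067708 / (1 − (1+0.0067708)^−240) = €3,782.18.
Over 108 months: Option A costs 108 × €3,379.85 + €4,700.00 = €369,723.80; Option B costs 108 × €3,782.18 + €4,675.00 = €413,150.44.
Option A is cheaper by €413,150.44 − €369,723.80 = €43,426.64.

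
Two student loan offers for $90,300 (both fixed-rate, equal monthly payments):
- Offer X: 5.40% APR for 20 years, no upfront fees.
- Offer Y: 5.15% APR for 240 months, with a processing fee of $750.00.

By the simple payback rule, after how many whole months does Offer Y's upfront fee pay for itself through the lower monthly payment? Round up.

60 months

Offer X: monthly rate = 5.4%/12 = 0.0045000; payment = 90,300 × 0.0045000 / (1 − (1+0.0045000)^−240) = $616.07.
Offer Y: monthly rate = 5.15%/12 = 0.0042917; payment = 90,300 × 0.0042917 / (1 − (1+0.0042917)^−240) = $603.45.
Monthly savings = $616.07 − $603.45 = $12.62.
Break-even = $750.00 / $12.62 = 59.43 → 60 months.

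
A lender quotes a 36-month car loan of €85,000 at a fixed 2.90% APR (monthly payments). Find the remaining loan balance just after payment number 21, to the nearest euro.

With monthly rate i = 2.9%/12 = 0.0024167, the balance after k of n payments is P · [(1+i)^n − (1+i)^k] / [(1+i)^n − 1].
(1+0.0024167)^36 = 1.09078219 and (1+0.0024167)^21 = 1.05199544, so the balance is 85,000 × (1.09078219 − 1.05199544) / (1.09078219 − 1) = €36,316.31.

€36,316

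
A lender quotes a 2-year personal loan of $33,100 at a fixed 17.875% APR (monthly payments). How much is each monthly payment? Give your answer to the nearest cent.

At 17.875% the monthly rate is 0.0148958, so the payment is 33,100 × 0.0148958 / (1 − 1.0148958^−24) = $1,650.49.

$1,650.49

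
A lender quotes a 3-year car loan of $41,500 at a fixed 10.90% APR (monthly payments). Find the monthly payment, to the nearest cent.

$1,356.69

At 10.90% the monthly rate is 0.0090833, so the payment is 41,500 × 0.0090833 / (1 − 1.0090833^−36) = $1,356.69.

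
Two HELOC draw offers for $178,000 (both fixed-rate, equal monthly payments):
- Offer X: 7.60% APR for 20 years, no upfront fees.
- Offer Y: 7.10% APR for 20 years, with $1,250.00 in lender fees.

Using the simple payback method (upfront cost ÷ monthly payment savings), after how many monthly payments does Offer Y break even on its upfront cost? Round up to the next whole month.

Offer X: at 7.60% the monthly rate is 0.0063333, so the payment is 178,000 × 0.0063333 / (1 − 1.0063333^−240) = $1,444.86.
Offer Y: at 7.10% the monthly rate is 0.0059167, so the payment is 178,000 × 0.0059167 / (1 − 1.0059167^−240) = $1,390.74.
Monthly savings = $1,444.86 − $1,390.74 = $54.12.
Break-even = $1,250.00 / $54.12 = 23.10 → 24 months.

24 months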